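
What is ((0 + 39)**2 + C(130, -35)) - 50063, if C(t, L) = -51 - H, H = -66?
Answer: -48527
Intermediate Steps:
C(t, L) = 15 (C(t, L) = -51 - 1*(-66) = -51 + 66 = 15)
((0 + 39)**2 + C(130, -35)) - 50063 = ((0 + 39)**2 + 15) - 50063 = (39**2 + 15) - 50063 = (1521 + 15) - 50063 = 1536 - 50063 = -48527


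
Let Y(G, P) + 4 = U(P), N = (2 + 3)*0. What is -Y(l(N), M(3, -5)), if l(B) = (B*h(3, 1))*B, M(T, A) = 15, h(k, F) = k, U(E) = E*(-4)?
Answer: 64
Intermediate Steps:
U(E) = -4*E
N = 0 (N = 5*0 = 0)
l(B) = 3*B² (l(B) = (B*3)*B = (3*B)*B = 3*B²)
Y(G, P) = -4 - 4*P
-Y(l(N), M(3, -5)) = -(-4 - 4*15) = -(-4 - 60) = -1*(-64) = 64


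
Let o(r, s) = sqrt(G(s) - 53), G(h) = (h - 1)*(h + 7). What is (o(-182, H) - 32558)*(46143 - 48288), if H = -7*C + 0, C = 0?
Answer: 69836910 - 4290*I*sqrt(15) ≈ 6.9837e+7 - 16615.0*I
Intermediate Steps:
H = 0 (H = -7*0 + 0 = 0 + 0 = 0)
G(h) = (-1 + h)*(7 + h)
o(r, s) = sqrt(-60 + s**2 + 6*s) (o(r, s) = sqrt((-7 + s**2 + 6*s) - 53) = sqrt(-60 + s**2 + 6*s))
(o(-182, H) - 32558)*(46143 - 48288) = (sqrt(-60 + 0**2 + 6*0) - 32558)*(46143 - 48288) = (sqrt(-60 + 0 + 0) - 32558)*(-2145) = (sqrt(-60) - 32558)*(-2145) = (2*I*sqrt(15) - 32558)*(-2145) = (-32558 + 2*I*sqrt(15))*(-2145) = 69836910 - 4290*I*sqrt(15)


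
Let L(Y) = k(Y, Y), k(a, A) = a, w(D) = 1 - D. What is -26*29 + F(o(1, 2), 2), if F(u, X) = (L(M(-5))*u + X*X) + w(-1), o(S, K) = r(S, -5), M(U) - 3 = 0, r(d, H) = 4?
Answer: -736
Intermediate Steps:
M(U) = 3 (M(U) = 3 + 0 = 3)
L(Y) = Y
o(S, K) = 4
F(u, X) = 2 + X² + 3*u (F(u, X) = (3*u + X*X) + (1 - 1*(-1)) = (3*u + X²) + (1 + 1) = (X² + 3*u) + 2 = 2 + X² + 3*u)
-26*29 + F(o(1, 2), 2) = -26*29 + (2 + 2² + 3*4) = -754 + (2 + 4 + 12) = -754 + 18 = -736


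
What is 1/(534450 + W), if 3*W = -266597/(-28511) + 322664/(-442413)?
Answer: 37840911129/20224183699399307 ≈ 1.8711e-6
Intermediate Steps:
W = 108746505257/37840911129 (W = (-266597/(-28511) + 322664/(-442413))/3 = (-266597*(-1/28511) + 322664*(-1/442413))/3 = (266597/28511 - 322664/442413)/3 = (1/3)*(108746505257/12613637043) = 108746505257/37840911129 ≈ 2.8738)
1/(534450 + W) = 1/(534450 + 108746505257/37840911129) = 1/(20224183699399307/37840911129) = 37840911129/20224183699399307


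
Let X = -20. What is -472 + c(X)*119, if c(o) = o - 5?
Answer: -3447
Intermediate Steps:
c(o) = -5 + o
-472 + c(X)*119 = -472 + (-5 - 20)*119 = -472 - 25*119 = -472 - 2975 = -3447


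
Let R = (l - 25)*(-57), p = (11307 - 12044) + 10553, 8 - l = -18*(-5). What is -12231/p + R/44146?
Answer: -80013657/72222856 ≈ -1.1079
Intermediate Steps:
l = -82 (l = 8 - (-18)*(-5) = 8 - 1*90 = 8 - 90 = -82)
p = 9816 (p = -737 + 10553 = 9816)
R = 6099 (R = (-82 - 25)*(-57) = -107*(-57) = 6099)
-12231/p + R/44146 = -12231/9816 + 6099/44146 = -12231*1/9816 + 6099*(1/44146) = -4077/3272 + 6099/44146 = -80013657/72222856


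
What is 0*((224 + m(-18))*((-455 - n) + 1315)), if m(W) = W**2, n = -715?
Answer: 0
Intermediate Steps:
0*((224 + m(-18))*((-455 - n) + 1315)) = 0*((224 + (-18)**2)*((-455 - 1*(-715)) + 1315)) = 0*((224 + 324)*((-455 + 715) + 1315)) = 0*(548*(260 + 1315)) = 0*(548*1575) = 0*863100 = 0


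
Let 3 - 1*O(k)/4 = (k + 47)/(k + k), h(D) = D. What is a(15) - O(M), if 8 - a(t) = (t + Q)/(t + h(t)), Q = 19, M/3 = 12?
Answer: -47/90 ≈ -0.52222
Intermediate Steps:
M = 36 (M = 3*12 = 36)
O(k) = 12 - 2*(47 + k)/k (O(k) = 12 - 4*(k + 47)/(k + k) = 12 - 4*(47 + k)/(2*k) = 12 - 4*(47 + k)*1/(2*k) = 12 - 2*(47 + k)/k)
a(t) = 8 - (19 + t)/(2*t) (a(t) = 8 - (t + 19)/(t + t) = 8 - (19 + t)/(2*t))
a(15) - O(M) = (1/2)*(-19 + 15*15)/15 - (10 - 94/36) = (1/2)*(1/15)*(-19 + 225) - (10 - 94*1/36) = (1/2)*(1/15)*206 - (10 - 47/18) = 103/15 - 1*133/18 = 103/15 - 133/18 = -47/90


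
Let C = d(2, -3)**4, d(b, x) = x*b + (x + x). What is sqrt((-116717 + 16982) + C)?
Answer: I*sqrt(78999) ≈ 281.07*I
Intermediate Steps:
d(b, x) = 2*x + b*x (d(b, x) = b*x + 2*x = 2*x + b*x)
C = 20736 (C = (-3*(2 + 2))**4 = (-3*4)**4 = (-12)**4 = 20736)
sqrt((-116717 + 16982) + C) = sqrt((-116717 + 16982) + 20736) = sqrt(-99735 + 20736) = sqrt(-78999) = I*sqrt(78999)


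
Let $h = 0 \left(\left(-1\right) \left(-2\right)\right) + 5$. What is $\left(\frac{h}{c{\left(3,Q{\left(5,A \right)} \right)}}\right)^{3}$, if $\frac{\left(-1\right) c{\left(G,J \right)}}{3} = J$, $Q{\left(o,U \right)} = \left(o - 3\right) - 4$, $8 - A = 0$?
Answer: $\frac{125}{216} \approx 0.5787$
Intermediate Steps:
$A = 8$ ($A = 8 - 0 = 8 + 0 = 8$)
$Q{\left(o,U \right)} = -7 + o$ ($Q{\left(o,U \right)} = \left(-3 + o\right) - 4 = -7 + o$)
$c{\left(G,J \right)} = - 3 J$
$h = 5$ ($h = 0 \cdot 2 + 5 = 0 + 5 = 5$)
$\left(\frac{h}{c{\left(3,Q{\left(5,A \right)} \right)}}\right)^{3} = \left(\frac{5}{\left(-3\right) \left(-7 + 5\right)}\right)^{3} = \left(\frac{5}{\left(-3\right) \left(-2\right)}\right)^{3} = \left(\frac{5}{6}\right)^{3} = \frac{125}{216}$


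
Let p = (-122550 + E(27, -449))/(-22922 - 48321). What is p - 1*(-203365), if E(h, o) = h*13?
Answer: 14488454894/71243 ≈ 2.0337e+5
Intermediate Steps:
E(h, o) = 13*h
p = 122199/71243 (p = (-122550 + 13*27)/(-22922 - 48321) = (-122550 + 351)/(-71243) = -122199*(-1/71243) = 122199/71243 ≈ 1.7152)
p - 1*(-203365) = 122199/71243 - 1*(-203365) = 122199/71243 + 203365 = 14488454894/71243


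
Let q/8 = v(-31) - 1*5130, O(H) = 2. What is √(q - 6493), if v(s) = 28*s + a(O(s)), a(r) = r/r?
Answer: I*√54469 ≈ 233.39*I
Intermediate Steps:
a(r) = 1
v(s) = 1 + 28*s (v(s) = 28*s + 1 = 1 + 28*s)
q = -47976 (q = 8*((1 + 28*(-31)) - 1*5130) = 8*((1 - 868) - 5130) = 8*(-867 - 5130) = 8*(-5997) = -47976)
√(q - 6493) = √(-47976 - 6493) = √(-54469) = I*√54469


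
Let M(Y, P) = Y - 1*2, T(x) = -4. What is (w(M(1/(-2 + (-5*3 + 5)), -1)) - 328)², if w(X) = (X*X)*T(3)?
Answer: 154579489/1296 ≈ 1.1927e+5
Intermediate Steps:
M(Y, P) = -2 + Y (M(Y, P) = Y - 2 = -2 + Y)
w(X) = -4*X² (w(X) = (X*X)*(-4) = X²*(-4) = -4*X²)
(w(M(1/(-2 + (-5*3 + 5)), -1)) - 328)² = (-4*(-2 + 1/(-2 + (-5*3 + 5)))² - 328)² = (-4*(-2 + 1/(-2 + (-15 + 5)))² - 328)² = (-4*(-2 + 1/(-2 - 10))² - 328)² = (-4*(-2 + 1/(-12))² - 328)² = (-4*(-2 - 1/12)² - 328)² = (-4*(-25/12)² - 328)² = (-4*625/144 - 328)² = (-625/36 - 328)² = (-12433/36)² = 154579489/1296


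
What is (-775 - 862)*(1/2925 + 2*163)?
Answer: -1560962987/2925 ≈ -5.3366e+5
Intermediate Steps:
(-775 - 862)*(1/2925 + 2*163) = -1637*(1/2925 + 326) = -1637*953551/2925 = -1560962987/2925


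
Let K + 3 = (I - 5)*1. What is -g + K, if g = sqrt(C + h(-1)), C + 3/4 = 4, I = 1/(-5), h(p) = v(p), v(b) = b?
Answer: -97/10 ≈ -9.7000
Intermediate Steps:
h(p) = p
I = -1/5 ≈ -0.20000
C = 13/4 (C = -3/4 + 4 = 13/4 ≈ 3.2500)
K = -41/5 (K = -3 + (-1/5 - 5)*1 = -3 - 26/5*1 = -3 - 26/5 = -41/5 ≈ -8.2000)
g = 3/2 (g = sqrt(13/4 - 1) = sqrt(9/4) = 3/2 ≈ 1.5000)
-g + K = -1*3/2 - 41/5 = -3/2 - 41/5 = -97/10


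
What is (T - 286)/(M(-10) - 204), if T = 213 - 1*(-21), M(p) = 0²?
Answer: 13/51 ≈ 0.25490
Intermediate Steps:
M(p) = 0
T = 234 (T = 213 + 21 = 234)
(T - 286)/(M(-10) - 204) = (234 - 286)/(0 - 204) = -52/(-204) = -52*(-1/204) = 13/51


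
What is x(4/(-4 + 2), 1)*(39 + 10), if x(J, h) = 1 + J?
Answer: -49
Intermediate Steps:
x(4/(-4 + 2), 1)*(39 + 10) = (1 + 4/(-4 + 2))*(39 + 10) = (1 + 4/(-2))*49 = (1 + 4*(-½))*49 = (1 - 2)*49 = -1*49 = -49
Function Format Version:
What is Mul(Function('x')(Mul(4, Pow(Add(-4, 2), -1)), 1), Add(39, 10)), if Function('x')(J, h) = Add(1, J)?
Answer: -49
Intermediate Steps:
Mul(Function('x')(Mul(4, Pow(Add(-4, 2), -1)), 1), Add(39, 10)) = Mul(Add(1, Mul(4, Pow(Add(-4, 2), -1))), Add(39, 10)) = Mul(Add(1, Mul(4, Pow(-2, -1))), 49) = Mul(Add(1, Mul(4, Rational(-1, 2))), 49) = Mul(Add(1, -2), 49) = Mul(-1, 49) = -49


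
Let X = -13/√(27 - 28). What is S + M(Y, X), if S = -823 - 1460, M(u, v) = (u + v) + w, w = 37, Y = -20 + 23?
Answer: -2243 + 13*I ≈ -2243.0 + 13.0*I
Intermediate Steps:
Y = 3
X = 13*I (X = -13*(-I) = -(-13)*I = 13*I ≈ 13.0*I)
M(u, v) = 37 + u + v (M(u, v) = (u + v) + 37 = 37 + u + v)
S = -2283
S + M(Y, X) = -2283 + (37 + 3 + 13*I) = -2283 + (40 + 13*I) = -2243 + 13*I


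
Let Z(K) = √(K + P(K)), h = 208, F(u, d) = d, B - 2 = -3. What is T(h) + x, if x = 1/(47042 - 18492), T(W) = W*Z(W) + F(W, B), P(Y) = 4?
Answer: -28549/28550 + 416*√53 ≈ 3027.5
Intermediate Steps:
B = -1 (B = 2 - 3 = -1)
Z(K) = √(4 + K) (Z(K) = √(K + 4) = √(4 + K))
T(W) = -1 + W*√(4 + W) (T(W) = W*√(4 + W) - 1 = -1 + W*√(4 + W))
x = 1/28550 ≈ 3.5026e-5
T(h) + x = (-1 + 208*√(4 + 208)) + 1/28550 = (-1 + 208*√212) + 1/28550 = (-1 + 208*(2*√53)) + 1/28550 = (-1 + 416*√53) + 1/28550 = -28549/28550 + 416*√53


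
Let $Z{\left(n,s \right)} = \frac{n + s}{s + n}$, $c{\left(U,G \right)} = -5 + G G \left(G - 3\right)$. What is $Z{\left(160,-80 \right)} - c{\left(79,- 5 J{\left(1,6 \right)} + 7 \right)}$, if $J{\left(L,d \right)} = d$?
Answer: $13760$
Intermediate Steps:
$c{\left(U,G \right)} = -5 + G^{2} \left(-3 + G\right)$
$Z{\left(n,s \right)} = 1$ ($Z{\left(n,s \right)} = \frac{n + s}{n + s} = 1$)
$Z{\left(160,-80 \right)} - c{\left(79,- 5 J{\left(1,6 \right)} + 7 \right)} = 1 - \left(-5 + \left(\left(-5\right) 6 + 7\right)^{3} - 3 \left(\left(-5\right) 6 + 7\right)^{2}\right) = 1 - \left(-5 + \left(-30 + 7\right)^{3} - 3 \left(-30 + 7\right)^{2}\right) = 1 - \left(-5 + \left(-23\right)^{3} - 3 \left(-23\right)^{2}\right) = 1 - \left(-5 - 12167 - 1587\right) = 1 - -13759 = 1 + 13759 = 13760$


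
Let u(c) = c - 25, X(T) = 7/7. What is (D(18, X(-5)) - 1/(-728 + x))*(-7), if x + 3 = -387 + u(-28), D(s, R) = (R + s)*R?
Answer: -155750/1171 ≈ -133.01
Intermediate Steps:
X(T) = 1 (X(T) = 7*(⅐) = 1)
u(c) = -25 + c
D(s, R) = R*(R + s)
x = -443 (x = -3 + (-387 + (-25 - 28)) = -3 + (-387 - 53) = -3 - 440 = -443)
(D(18, X(-5)) - 1/(-728 + x))*(-7) = (1*(1 + 18) - 1/(-728 - 443))*(-7) = (1*19 - 1/(-1171))*(-7) = (19 - 1*(-1/1171))*(-7) = (19 + 1/1171)*(-7) = (22250/1171)*(-7) = -155750/1171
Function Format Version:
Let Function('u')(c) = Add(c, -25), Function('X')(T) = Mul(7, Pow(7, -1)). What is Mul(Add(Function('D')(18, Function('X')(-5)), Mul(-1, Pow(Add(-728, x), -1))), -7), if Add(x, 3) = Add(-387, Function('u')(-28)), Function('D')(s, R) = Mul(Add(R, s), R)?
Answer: Rational(-155750, 1171) ≈ -133.01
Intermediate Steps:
Function('X')(T) = 1 (Function('X')(T) = Mul(7, Rational(1, 7)) = 1)
Function('u')(c) = Add(-25, c)
Function('D')(s, R) = Mul(R, Add(R, s))
x = -443 (x = Add(-3, Add(-387, Add(-25, -28))) = Add(-3, Add(-387, -53)) = Add(-3, -440) = -443)
Mul(Add(Function('D')(18, Function('X')(-5)), Mul(-1, Pow(Add(-728, x), -1))), -7) = Mul(Add(Mul(1, Add(1, 18)), Mul(-1, Pow(Add(-728, -443), -1))), -7) = Mul(Add(Mul(1, 19), Mul(-1, Pow(-1171, -1))), -7) = Mul(Add(19, Mul(-1, Rational(-1, 1171))), -7) = Mul(Add(19, Rational(1, 1171)), -7) = Mul(Rational(22250, 1171), -7) = Rational(-155750, 1171)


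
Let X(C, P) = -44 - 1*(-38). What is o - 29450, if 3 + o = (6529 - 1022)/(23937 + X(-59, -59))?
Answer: -704834236/23931 ≈ -29453.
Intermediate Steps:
X(C, P) = -6 (X(C, P) = -44 + 38 = -6)
o = -66286/23931 (o = -3 + (6529 - 1022)/(23937 - 6) = -3 + 5507/23931 = -66286/23931 ≈ -2.7699)
o - 29450 = -66286/23931 - 29450 = -704834236/23931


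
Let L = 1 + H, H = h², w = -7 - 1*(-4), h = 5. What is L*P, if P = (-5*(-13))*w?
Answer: -5070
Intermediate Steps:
w = -3 (w = -7 + 4 = -3)
H = 25 (H = 5² = 25)
L = 26 (L = 1 + 25 = 26)
P = -195 (P = -5*(-13)*(-3) = 65*(-3) = -195)
L*P = 26*(-195) = -5070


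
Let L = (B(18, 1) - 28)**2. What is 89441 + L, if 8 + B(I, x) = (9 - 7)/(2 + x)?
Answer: 816205/9 ≈ 90690.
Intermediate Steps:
B(I, x) = -8 + 2/(2 + x) (B(I, x) = -8 + (9 - 7)/(2 + x) = -8 + 2/(2 + x))
L = 11236/9 (L = (2*(-7 - 4*1)/(2 + 1) - 28)**2 = (2*(-7 - 4)/3 - 28)**2 = (2*(1/3)*(-11) - 28)**2 = (-22/3 - 28)**2 = (-106/3)**2 = 11236/9 ≈ 1248.4)
89441 + L = 89441 + 11236/9 = 816205/9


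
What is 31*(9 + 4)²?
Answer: 5239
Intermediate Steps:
31*(9 + 4)² = 31*13² = 31*169 = 5239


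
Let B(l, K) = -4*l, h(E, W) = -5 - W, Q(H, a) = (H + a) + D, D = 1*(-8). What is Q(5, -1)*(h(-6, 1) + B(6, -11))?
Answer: 120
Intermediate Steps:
D = -8
Q(H, a) = -8 + H + a (Q(H, a) = (H + a) - 8 = -8 + H + a)
Q(5, -1)*(h(-6, 1) + B(6, -11)) = (-8 + 5 - 1)*((-5 - 1*1) - 4*6) = -4*((-5 - 1) - 24) = -4*(-6 - 24) = -4*(-30) = 120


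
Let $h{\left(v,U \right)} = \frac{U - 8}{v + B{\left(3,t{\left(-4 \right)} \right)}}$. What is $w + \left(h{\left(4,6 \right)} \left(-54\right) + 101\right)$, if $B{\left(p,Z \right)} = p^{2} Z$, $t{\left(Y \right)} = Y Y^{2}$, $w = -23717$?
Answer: $- \frac{3377115}{143} \approx -23616.0$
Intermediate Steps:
$t{\left(Y \right)} = Y^{3}$
$B{\left(p,Z \right)} = Z p^{2}$
$h{\left(v,U \right)} = \frac{-8 + U}{-576 + v}$ ($h{\left(v,U \right)} = \frac{U - 8}{v + \left(-4\right)^{3} \cdot 3^{2}} = \frac{-8 + U}{v - 576} = \frac{-8 + U}{-576 + v}$)
$w + \left(h{\left(4,6 \right)} \left(-54\right) + 101\right) = -23717 + \left(\frac{-8 + 6}{-576 + 4} \left(-54\right) + 101\right) = -23717 + \left(\frac{1}{-572} \left(-2\right) \left(-54\right) + 101\right) = -23717 + \left(\left(- \frac{1}{572}\right) \left(-2\right) \left(-54\right) + 101\right) = -23717 + \left(\frac{1}{286} \left(-54\right) + 101\right) = -23717 + \left(- \frac{27}{143} + 101\right) = -23717 + \frac{14416}{143} = - \frac{3377115}{143}$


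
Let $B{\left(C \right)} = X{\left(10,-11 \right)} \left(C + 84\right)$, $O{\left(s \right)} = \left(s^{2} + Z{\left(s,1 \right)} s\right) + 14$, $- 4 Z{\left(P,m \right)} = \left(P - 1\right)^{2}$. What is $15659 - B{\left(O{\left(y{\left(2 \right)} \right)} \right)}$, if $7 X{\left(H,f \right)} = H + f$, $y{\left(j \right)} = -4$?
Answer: $\frac{109752}{7} \approx 15679.0$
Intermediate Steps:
$X{\left(H,f \right)} = \frac{H}{7} + \frac{f}{7}$ ($X{\left(H,f \right)} = \frac{H + f}{7} = \frac{H}{7} + \frac{f}{7}$)
$Z{\left(P,m \right)} = - \frac{\left(-1 + P\right)^{2}}{4}$ ($Z{\left(P,m \right)} = - \frac{\left(P - 1\right)^{2}}{4} = - \frac{\left(-1 + P\right)^{2}}{4}$)
$O{\left(s \right)} = 14 + s^{2} - \frac{s \left(-1 + s\right)^{2}}{4}$ ($O{\left(s \right)} = \left(s^{2} + - \frac{\left(-1 + s\right)^{2}}{4} s\right) + 14 = \left(s^{2} - \frac{s \left(-1 + s\right)^{2}}{4}\right) + 14 = 14 + s^{2} - \frac{s \left(-1 + s\right)^{2}}{4}$)
$B{\left(C \right)} = -12 - \frac{C}{7}$ ($B{\left(C \right)} = \left(\frac{1}{7} \cdot 10 + \frac{1}{7} \left(-11\right)\right) \left(C + 84\right) = \left(\frac{10}{7} - \frac{11}{7}\right) \left(84 + C\right) = - \frac{84 + C}{7} = -12 - \frac{C}{7}$)
$15659 - B{\left(O{\left(y{\left(2 \right)} \right)} \right)} = 15659 - \left(-12 - \frac{14 - -1 - \frac{\left(-4\right)^{3}}{4} + \frac{3 \left(-4\right)^{2}}{2}}{7}\right) = 15659 - \left(-12 - \frac{14 + 1 - -16 + \frac{3}{2} \cdot 16}{7}\right) = 15659 - \left(-12 - \frac{14 + 1 + 16 + 24}{7}\right) = 15659 - \left(-12 - \frac{55}{7}\right) = 15659 - - \frac{139}{7} = 15659 + \frac{139}{7} = \frac{109752}{7}$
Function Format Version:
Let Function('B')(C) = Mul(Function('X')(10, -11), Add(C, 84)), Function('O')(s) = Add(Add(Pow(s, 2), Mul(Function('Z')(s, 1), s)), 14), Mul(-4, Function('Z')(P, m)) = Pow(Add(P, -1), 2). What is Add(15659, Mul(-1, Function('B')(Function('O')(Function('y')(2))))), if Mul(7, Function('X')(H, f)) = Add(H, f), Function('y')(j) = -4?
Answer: Rational(109752, 7) ≈ 15679.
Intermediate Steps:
Function('X')(H, f) = Add(Mul(Rational(1, 7), H), Mul(Rational(1, 7), f)) (Function('X')(H, f) = Mul(Rational(1, 7), Add(H, f)) = Add(Mul(Rational(1, 7), H), Mul(Rational(1, 7), f)))
Function('Z')(P, m) = Mul(Rational(-1, 4), Pow(Add(-1, P), 2)) (Function('Z')(P, m) = Mul(Rational(-1, 4), Pow(Add(P, -1), 2)) = Mul(Rational(-1, 4), Pow(Add(-1, P), 2)))
Function('O')(s) = Add(14, Pow(s, 2), Mul(Rational(-1, 4), s, Pow(Add(-1, s), 2))) (Function('O')(s) = Add(Add(Pow(s, 2), Mul(Mul(Rational(-1, 4), Pow(Add(-1, s), 2)), s)), 14) = Add(Add(Pow(s, 2), Mul(Rational(-1, 4), s, Pow(Add(-1, s), 2))), 14) = Add(14, Pow(s, 2), Mul(Rational(-1, 4), s, Pow(Add(-1, s), 2))))
Function('B')(C) = Add(-12, Mul(Rational(-1, 7), C)) (Function('B')(C) = Mul(Add(Mul(Rational(1, 7), 10), Mul(Rational(1, 7), -11)), Add(C, 84)) = Mul(Add(Rational(10, 7), Rational(-11, 7)), Add(84, C)) = Mul(Rational(-1, 7), Add(84, C)) = Add(-12, Mul(Rational(-1, 7), C)))
Add(15659, Mul(-1, Function('B')(Function('O')(Function('y')(2))))) = Add(15659, Mul(-1, Add(-12, Mul(Rational(-1, 7), Add(14, Mul(Rational(-1, 4), -4), Mul(Rational(-1, 4), Pow(-4, 3)), Mul(Rational(3, 2), Pow(-4, 2))))))) = Add(15659, Mul(-1, Add(-12, Mul(Rational(-1, 7), Add(14, 1, Mul(Rational(-1, 4), -64), Mul(Rational(3, 2), 16)))))) = Add(15659, Mul(-1, Add(-12, Mul(Rational(-1, 7), Add(14, 1, 16, 24))))) = Add(15659, Mul(-1, Add(-12, Mul(Rational(-1, 7), 55)))) = Add(15659, Mul(-1, Add(-12, Rational(-55, 7)))) = Add(15659, Mul(-1, Rational(-139, 7))) = Add(15659, Rational(139, 7)) = Rational(109752, 7)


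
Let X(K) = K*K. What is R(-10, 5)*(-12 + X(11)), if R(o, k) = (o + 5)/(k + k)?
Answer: -109/2 ≈ -54.500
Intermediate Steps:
R(o, k) = (5 + o)/(2*k) (R(o, k) = (5 + o)/((2*k)) = (5 + o)*(1/(2*k)) = (5 + o)/(2*k))
X(K) = K**2
R(-10, 5)*(-12 + X(11)) = ((1/2)*(5 - 10)/5)*(-12 + 11**2) = ((1/2)*(1/5)*(-5))*(-12 + 121) = -1/2*109 = -109/2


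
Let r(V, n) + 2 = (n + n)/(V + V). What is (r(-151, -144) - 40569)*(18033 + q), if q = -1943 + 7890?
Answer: -146903326460/151 ≈ -9.7287e+8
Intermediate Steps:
q = 5947
r(V, n) = -2 + n/V (r(V, n) = -2 + (n + n)/(V + V) = -2 + (2*n)/((2*V)) = -2 + (2*n)*(1/(2*V)) = -2 + n/V)
(r(-151, -144) - 40569)*(18033 + q) = ((-2 - 144/(-151)) - 40569)*(18033 + 5947) = ((-2 - 144*(-1/151)) - 40569)*23980 = ((-2 + 144/151) - 40569)*23980 = (-158/151 - 40569)*23980 = -6126077/151*23980 = -146903326460/151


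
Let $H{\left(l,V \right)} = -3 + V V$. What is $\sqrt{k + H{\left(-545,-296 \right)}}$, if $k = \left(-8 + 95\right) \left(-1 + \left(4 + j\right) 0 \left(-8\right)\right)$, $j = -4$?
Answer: $\sqrt{87526} \approx 295.85$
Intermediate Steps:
$H{\left(l,V \right)} = -3 + V^{2}$
$k = -87$ ($k = \left(-8 + 95\right) \left(-1 + \left(4 - 4\right) 0 \left(-8\right)\right) = 87 \left(-1 + 0 \cdot 0 \left(-8\right)\right) = 87 \left(-1 + 0 \left(-8\right)\right) = 87 \left(-1 + 0\right) = 87 \left(-1\right) = -87$)
$\sqrt{k + H{\left(-545,-296 \right)}} = \sqrt{-87 - \left(3 - \left(-296\right)^{2}\right)} = \sqrt{-87 + \left(-3 + 87616\right)} = \sqrt{-87 + 87613} = \sqrt{87526}$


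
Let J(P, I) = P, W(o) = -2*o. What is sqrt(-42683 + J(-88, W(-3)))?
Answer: I*sqrt(42771) ≈ 206.81*I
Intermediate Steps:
sqrt(-42683 + J(-88, W(-3))) = sqrt(-42683 - 88) = sqrt(-42771) = I*sqrt(42771)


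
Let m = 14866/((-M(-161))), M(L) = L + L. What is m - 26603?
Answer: -4275650/161 ≈ -26557.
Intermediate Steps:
M(L) = 2*L
m = 7433/161 (m = 14866/((-2*(-161))) = 14866/((-1*(-322))) = 14866/322 = 14866*(1/322) = 7433/161 ≈ 46.168)
m - 26603 = 7433/161 - 26603 = -4275650/161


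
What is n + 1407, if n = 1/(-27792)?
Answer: 39103343/27792 ≈ 1407.0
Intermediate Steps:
n = -1/27792 ≈ -3.5982e-5
n + 1407 = -1/27792 + 1407 = 39103343/27792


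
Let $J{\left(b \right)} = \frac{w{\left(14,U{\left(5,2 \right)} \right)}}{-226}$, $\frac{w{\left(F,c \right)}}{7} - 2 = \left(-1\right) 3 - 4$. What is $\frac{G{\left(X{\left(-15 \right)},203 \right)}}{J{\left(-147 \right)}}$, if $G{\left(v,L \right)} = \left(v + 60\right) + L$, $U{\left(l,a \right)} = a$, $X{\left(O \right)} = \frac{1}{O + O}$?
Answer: $\frac{127351}{75} \approx 1698.0$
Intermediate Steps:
$X{\left(O \right)} = \frac{1}{2 O}$
$G{\left(v,L \right)} = 60 + L + v$ ($G{\left(v,L \right)} = \left(60 + v\right) + L = 60 + L + v$)
$w{\left(F,c \right)} = -35$ ($w{\left(F,c \right)} = 14 + 7 \left(\left(-1\right) 3 - 4\right) = 14 + 7 \left(-3 - 4\right) = 14 + 7 \left(-7\right) = 14 - 49 = -35$)
$J{\left(b \right)} = \frac{35}{226}$ ($J{\left(b \right)} = - \frac{35}{-226} = \left(-35\right) \left(- \frac{1}{226}\right) = \frac{35}{226}$)
$\frac{G{\left(X{\left(-15 \right)},203 \right)}}{J{\left(-147 \right)}} = \frac{60 + 203 + \frac{1}{2 \left(-15\right)}}{\frac{35}{226}} = \left(60 + 203 + \frac{1}{2} \left(- \frac{1}{15}\right)\right) \frac{226}{35} = \left(60 + 203 - \frac{1}{30}\right) \frac{226}{35} = \frac{7889}{30} \cdot \frac{226}{35} = \frac{127351}{75}$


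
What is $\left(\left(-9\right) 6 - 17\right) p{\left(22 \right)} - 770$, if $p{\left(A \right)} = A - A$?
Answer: $-770$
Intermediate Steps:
$p{\left(A \right)} = 0$
$\left(\left(-9\right) 6 - 17\right) p{\left(22 \right)} - 770 = \left(\left(-9\right) 6 - 17\right) 0 - 770 = \left(-54 - 17\right) 0 - 770 = \left(-71\right) 0 - 770 = 0 - 770 = -770$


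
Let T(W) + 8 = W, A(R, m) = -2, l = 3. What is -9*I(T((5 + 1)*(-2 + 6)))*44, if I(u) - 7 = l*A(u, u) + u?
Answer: -6732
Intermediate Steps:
T(W) = -8 + W
I(u) = 1 + u (I(u) = 7 + (3*(-2) + u) = 7 + (-6 + u) = 1 + u)
-9*I(T((5 + 1)*(-2 + 6)))*44 = -9*(1 + (-8 + (5 + 1)*(-2 + 6)))*44 = -9*(1 + (-8 + 6*4))*44 = -9*(1 + (-8 + 24))*44 = -9*(1 + 16)*44 = -9*17*44 = -153*44 = -6732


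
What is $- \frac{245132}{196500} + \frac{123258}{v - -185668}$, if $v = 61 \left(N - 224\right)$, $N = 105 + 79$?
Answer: $- \frac{862285379}{1500179250} \approx -0.57479$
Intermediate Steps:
$N = 184$
$v = -2440$ ($v = 61 \left(184 - 224\right) = 61 \left(-40\right) = -2440$)
$- \frac{245132}{196500} + \frac{123258}{v - -185668} = - \frac{245132}{196500} + \frac{123258}{-2440 - -185668} = \left(-245132\right) \frac{1}{196500} + \frac{123258}{-2440 + 185668} = - \frac{61283}{49125} + \frac{123258}{183228} = - \frac{61283}{49125} + 123258 \cdot \frac{1}{183228} = - \frac{61283}{49125} + \frac{20543}{30538} = - \frac{862285379}{1500179250}$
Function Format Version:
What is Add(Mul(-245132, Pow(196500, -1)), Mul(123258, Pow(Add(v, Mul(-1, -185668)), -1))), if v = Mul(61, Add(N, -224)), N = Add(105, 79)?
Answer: Rational(-862285379, 1500179250) ≈ -0.57479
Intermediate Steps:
N = 184
v = -2440 (v = Mul(61, Add(184, -224)) = Mul(61, -40) = -2440)
Add(Mul(-245132, Pow(196500, -1)), Mul(123258, Pow(Add(v, Mul(-1, -185668)), -1))) = Add(Mul(-245132, Pow(196500, -1)), Mul(123258, Pow(Add(-2440, Mul(-1, -185668)), -1))) = Add(Mul(-245132, Rational(1, 196500)), Mul(123258, Pow(Add(-2440, 185668), -1))) = Add(Rational(-61283, 49125), Mul(123258, Pow(183228, -1))) = Add(Rational(-61283, 49125), Mul(123258, Rational(1, 183228))) = Add(Rational(-61283, 49125), Rational(20543, 30538)) = Rational(-862285379, 1500179250)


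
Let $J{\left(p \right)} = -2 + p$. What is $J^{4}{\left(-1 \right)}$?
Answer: $81$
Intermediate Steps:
$J^{4}{\left(-1 \right)} = \left(-2 - 1\right)^{4} = \left(-3\right)^{4} = 81$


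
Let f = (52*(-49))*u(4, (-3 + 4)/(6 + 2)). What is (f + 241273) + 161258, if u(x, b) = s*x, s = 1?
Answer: 392339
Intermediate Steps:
u(x, b) = x (u(x, b) = 1*x = x)
f = -10192 (f = (52*(-49))*4 = -2548*4 = -10192)
(f + 241273) + 161258 = (-10192 + 241273) + 161258 = 231081 + 161258 = 392339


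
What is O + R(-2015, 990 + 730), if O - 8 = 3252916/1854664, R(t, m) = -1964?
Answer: -906117467/463666 ≈ -1954.2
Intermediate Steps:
O = 4522557/463666 (O = 8 + 3252916/1854664 = 8 + 3252916*(1/1854664) = 8 + 813229/463666 = 4522557/463666 ≈ 9.7539)
O + R(-2015, 990 + 730) = 4522557/463666 - 1964 = -906117467/463666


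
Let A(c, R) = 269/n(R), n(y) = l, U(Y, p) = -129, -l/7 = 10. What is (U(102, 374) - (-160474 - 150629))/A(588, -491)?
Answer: -21768180/269 ≈ -80923.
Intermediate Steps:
l = -70 (l = -7*10 = -70)
n(y) = -70
A(c, R) = -269/70 (A(c, R) = 269/(-70) = 269*(-1/70) = -269/70)
(U(102, 374) - (-160474 - 150629))/A(588, -491) = (-129 - (-160474 - 150629))/(-269/70) = (-129 - 1*(-311103))*(-70/269) = (-129 + 311103)*(-70/269) = 310974*(-70/269) = -21768180/269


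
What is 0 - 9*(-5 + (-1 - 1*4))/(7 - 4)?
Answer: 30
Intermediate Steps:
0 - 9*(-5 + (-1 - 1*4))/(7 - 4) = 0 - 9*(-5 + (-1 - 4))/3 = 0 - 9*(-5 - 5)/3 = 0 - (-90)/3 = 0 - 9*(-10/3) = 0 + 30 = 30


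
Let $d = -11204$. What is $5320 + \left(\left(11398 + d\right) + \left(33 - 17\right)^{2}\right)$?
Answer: $5770$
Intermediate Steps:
$5320 + \left(\left(11398 + d\right) + \left(33 - 17\right)^{2}\right) = 5320 + \left(\left(11398 - 11204\right) + \left(33 - 17\right)^{2}\right) = 5320 + \left(194 + 16^{2}\right) = 5320 + \left(194 + 256\right) = 5320 + 450 = 5770$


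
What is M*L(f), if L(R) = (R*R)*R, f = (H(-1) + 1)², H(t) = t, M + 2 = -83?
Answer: 0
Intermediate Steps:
M = -85 (M = -2 - 83 = -85)
f = 0 (f = (-1 + 1)² = 0² = 0)
L(R) = R³ (L(R) = R²*R = R³)
M*L(f) = -85*0³ = -85*0 = 0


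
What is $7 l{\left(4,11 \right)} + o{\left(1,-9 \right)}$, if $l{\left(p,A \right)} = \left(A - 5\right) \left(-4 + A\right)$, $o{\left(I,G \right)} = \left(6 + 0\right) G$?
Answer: $240$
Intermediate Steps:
$o{\left(I,G \right)} = 6 G$
$l{\left(p,A \right)} = \left(-5 + A\right) \left(-4 + A\right)$
$7 l{\left(4,11 \right)} + o{\left(1,-9 \right)} = 7 \left(20 + 11^{2} - 99\right) + 6 \left(-9\right) = 7 \left(20 + 121 - 99\right) - 54 = 7 \cdot 42 - 54 = 294 - 54 = 240$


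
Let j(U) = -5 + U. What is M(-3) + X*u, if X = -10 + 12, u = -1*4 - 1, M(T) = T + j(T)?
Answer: -21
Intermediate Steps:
M(T) = -5 + 2*T (M(T) = T + (-5 + T) = -5 + 2*T)
u = -5 (u = -4 - 1 = -5)
X = 2
M(-3) + X*u = (-5 + 2*(-3)) + 2*(-5) = (-5 - 6) - 10 = -11 - 10 = -21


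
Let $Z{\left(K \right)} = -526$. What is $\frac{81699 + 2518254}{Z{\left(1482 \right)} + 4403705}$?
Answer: $\frac{2599953}{4403179} \approx 0.59047$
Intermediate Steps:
$\frac{81699 + 2518254}{Z{\left(1482 \right)} + 4403705} = \frac{81699 + 2518254}{-526 + 4403705} = \frac{2599953}{4403179}$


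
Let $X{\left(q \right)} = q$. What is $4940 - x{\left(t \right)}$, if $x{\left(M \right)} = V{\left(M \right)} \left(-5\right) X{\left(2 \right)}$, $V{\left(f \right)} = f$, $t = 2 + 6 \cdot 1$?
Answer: $5020$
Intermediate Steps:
$t = 8$ ($t = 2 + 6 = 8$)
$x{\left(M \right)} = - 10 M$ ($x{\left(M \right)} = M \left(-5\right) 2 = - 5 M 2 = - 10 M$)
$4940 - x{\left(t \right)} = 4940 - \left(-10\right) 8 = 4940 - -80 = 4940 + 80 = 5020$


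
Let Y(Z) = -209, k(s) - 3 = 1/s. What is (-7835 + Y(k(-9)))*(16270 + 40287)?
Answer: -454944508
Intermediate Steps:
k(s) = 3 + 1/s
(-7835 + Y(k(-9)))*(16270 + 40287) = (-7835 - 209)*(16270 + 40287) = -8044*56557 = -454944508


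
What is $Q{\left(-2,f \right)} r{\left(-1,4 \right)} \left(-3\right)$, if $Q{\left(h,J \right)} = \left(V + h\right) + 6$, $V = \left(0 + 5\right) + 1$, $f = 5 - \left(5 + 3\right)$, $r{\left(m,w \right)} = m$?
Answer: $30$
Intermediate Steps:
$f = -3$ ($f = 5 - 8 = -3$)
$V = 6$ ($V = 5 + 1 = 6$)
$Q{\left(h,J \right)} = 12 + h$ ($Q{\left(h,J \right)} = \left(6 + h\right) + 6 = 12 + h$)
$Q{\left(-2,f \right)} r{\left(-1,4 \right)} \left(-3\right) = \left(12 - 2\right) \left(-1\right) \left(-3\right) = 10 \left(-1\right) \left(-3\right) = \left(-10\right) \left(-3\right) = 30$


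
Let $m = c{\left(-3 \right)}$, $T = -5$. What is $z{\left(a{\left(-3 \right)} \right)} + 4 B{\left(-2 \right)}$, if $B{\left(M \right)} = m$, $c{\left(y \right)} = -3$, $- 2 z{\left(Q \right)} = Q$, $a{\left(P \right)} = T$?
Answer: $- \frac{19}{2} \approx -9.5$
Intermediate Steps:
$a{\left(P \right)} = -5$
$z{\left(Q \right)} = - \frac{Q}{2}$
$m = -3$
$B{\left(M \right)} = -3$
$z{\left(a{\left(-3 \right)} \right)} + 4 B{\left(-2 \right)} = \left(- \frac{1}{2}\right) \left(-5\right) + 4 \left(-3\right) = \frac{5}{2} - 12 = - \frac{19}{2}$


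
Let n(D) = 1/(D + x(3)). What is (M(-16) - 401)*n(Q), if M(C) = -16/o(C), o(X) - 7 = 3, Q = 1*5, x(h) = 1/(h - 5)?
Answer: -1342/15 ≈ -89.467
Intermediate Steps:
x(h) = 1/(-5 + h)
Q = 5
o(X) = 10 (o(X) = 7 + 3 = 10)
M(C) = -8/5 (M(C) = -16/10 = -16*⅒ = -8/5)
n(D) = 1/(-½ + D) (n(D) = 1/(D + 1/(-5 + 3)) = 1/(D + 1/(-2)) = 1/(D - ½) = 1/(-½ + D))
(M(-16) - 401)*n(Q) = (-8/5 - 401)*(2/(-1 + 2*5)) = -4026/(5*(-1 + 10)) = -4026/(5*9) = -2013/5*2/9 = -1342/15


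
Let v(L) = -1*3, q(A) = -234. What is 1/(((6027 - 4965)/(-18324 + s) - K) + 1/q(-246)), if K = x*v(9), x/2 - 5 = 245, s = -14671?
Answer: 7720830/11580963497 ≈ 0.00066668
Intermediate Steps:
x = 500 (x = 10 + 2*245 = 10 + 490 = 500)
v(L) = -3
K = -1500 (K = 500*(-3) = -1500)
1/(((6027 - 4965)/(-18324 + s) - K) + 1/q(-246)) = 1/(((6027 - 4965)/(-18324 - 14671) - 1*(-1500)) + 1/(-234)) = 1/((1062/(-32995) + 1500) - 1/234) = 1/((1062*(-1/32995) + 1500) - 1/234) = 1/((-1062/32995 + 1500) - 1/234) = 1/(49491438/32995 - 1/234) = 1/(11580963497/7720830) = 7720830/11580963497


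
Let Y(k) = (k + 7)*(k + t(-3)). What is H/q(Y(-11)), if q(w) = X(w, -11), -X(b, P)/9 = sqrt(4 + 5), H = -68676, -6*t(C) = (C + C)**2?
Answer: 22892/9 ≈ 2543.6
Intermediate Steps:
t(C) = -2*C**2/3 (t(C) = -(C + C)**2/6 = -4*C**2/6 = -2*C**2/3)
Y(k) = (-6 + k)*(7 + k) (Y(k) = (k + 7)*(k - 2/3*(-3)**2) = (7 + k)*(k - 2/3*9) = (7 + k)*(k - 6) = (7 + k)*(-6 + k) = (-6 + k)*(7 + k))
X(b, P) = -27 (X(b, P) = -9*sqrt(4 + 5) = -9*sqrt(9) = -9*3 = -27)
q(w) = -27
H/q(Y(-11)) = -68676/(-27) = -68676*(-1/27) = 22892/9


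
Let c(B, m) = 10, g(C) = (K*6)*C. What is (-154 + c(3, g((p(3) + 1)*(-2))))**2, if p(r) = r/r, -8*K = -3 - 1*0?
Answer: 20736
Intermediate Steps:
K = 3/8 (K = -(-3 - 1*0)/8 = -(-3 + 0)/8 = -1/8*(-3) = 3/8 ≈ 0.37500)
p(r) = 1
g(C) = 9*C/4 (g(C) = ((3/8)*6)*C = 9*C/4)
(-154 + c(3, g((p(3) + 1)*(-2))))**2 = (-154 + 10)**2 = (-144)**2 = 20736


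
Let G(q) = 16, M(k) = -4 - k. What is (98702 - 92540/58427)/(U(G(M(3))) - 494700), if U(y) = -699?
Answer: -5766769214/28944677373 ≈ -0.19923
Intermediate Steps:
(98702 - 92540/58427)/(U(G(M(3))) - 494700) = (98702 - 92540/58427)/(-699 - 494700) = (98702 - 92540*1/58427)/(-495399) = (98702 - 92540/58427)*(-1/495399) = (5766769214/58427)*(-1/495399) = -5766769214/28944677373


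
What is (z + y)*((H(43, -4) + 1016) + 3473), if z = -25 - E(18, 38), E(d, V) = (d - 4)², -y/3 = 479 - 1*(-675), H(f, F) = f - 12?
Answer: -16647160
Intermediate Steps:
H(f, F) = -12 + f
y = -3462 (y = -3*(479 - 1*(-675)) = -3*(479 + 675) = -3*1154 = -3462)
E(d, V) = (-4 + d)²
z = -221 (z = -25 - (-4 + 18)² = -25 - 1*14² = -25 - 1*196 = -25 - 196 = -221)
(z + y)*((H(43, -4) + 1016) + 3473) = (-221 - 3462)*(((-12 + 43) + 1016) + 3473) = -3683*((31 + 1016) + 3473) = -3683*(1047 + 3473) = -3683*4520 = -16647160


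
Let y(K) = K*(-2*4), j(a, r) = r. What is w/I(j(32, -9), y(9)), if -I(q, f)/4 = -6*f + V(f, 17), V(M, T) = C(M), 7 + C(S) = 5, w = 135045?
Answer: -27009/344 ≈ -78.515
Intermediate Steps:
C(S) = -2 (C(S) = -7 + 5 = -2)
y(K) = -8*K (y(K) = K*(-8) = -8*K)
V(M, T) = -2
I(q, f) = 8 + 24*f (I(q, f) = -4*(-6*f - 2) = -4*(-2 - 6*f) = 8 + 24*f)
w/I(j(32, -9), y(9)) = 135045/(8 + 24*(-8*9)) = 135045/(8 + 24*(-72)) = 135045/(8 - 1728) = 135045/(-1720) = 135045*(-1/1720) = -27009/344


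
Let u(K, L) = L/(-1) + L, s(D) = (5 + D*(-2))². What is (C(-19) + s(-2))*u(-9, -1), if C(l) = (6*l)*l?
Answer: 0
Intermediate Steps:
C(l) = 6*l²
s(D) = (5 - 2*D)²
u(K, L) = 0 (u(K, L) = L*(-1) + L = -L + L = 0)
(C(-19) + s(-2))*u(-9, -1) = (6*(-19)² + (-5 + 2*(-2))²)*0 = (6*361 + (-5 - 4)²)*0 = (2166 + (-9)²)*0 = (2166 + 81)*0 = 2247*0 = 0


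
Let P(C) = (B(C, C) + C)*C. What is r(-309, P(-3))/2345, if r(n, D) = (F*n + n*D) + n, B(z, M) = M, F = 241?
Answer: -16068/469 ≈ -34.260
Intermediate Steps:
P(C) = 2*C² (P(C) = (C + C)*C = (2*C)*C = 2*C²)
r(n, D) = 242*n + D*n (r(n, D) = (241*n + n*D) + n = (241*n + D*n) + n = 242*n + D*n)
r(-309, P(-3))/2345 = -309*(242 + 2*(-3)²)/2345 = -309*(242 + 2*9)*(1/2345) = -309*(242 + 18)*(1/2345) = -309*260*(1/2345) = -80340*1/2345 = -16068/469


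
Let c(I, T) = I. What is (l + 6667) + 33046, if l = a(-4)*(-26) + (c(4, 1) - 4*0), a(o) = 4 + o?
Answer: 39717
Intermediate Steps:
l = 4 (l = (4 - 4)*(-26) + (4 - 4*0) = 0*(-26) + (4 + 0) = 0 + 4 = 4)
(l + 6667) + 33046 = (4 + 6667) + 33046 = 6671 + 33046 = 39717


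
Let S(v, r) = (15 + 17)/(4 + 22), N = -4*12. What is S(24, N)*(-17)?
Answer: -272/13 ≈ -20.923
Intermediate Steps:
N = -48
S(v, r) = 16/13 (S(v, r) = 32/26 = 32*(1/26) = 16/13)
S(24, N)*(-17) = (16/13)*(-17) = -272/13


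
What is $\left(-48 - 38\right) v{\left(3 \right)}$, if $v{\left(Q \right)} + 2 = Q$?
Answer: $-86$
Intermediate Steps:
$v{\left(Q \right)} = -2 + Q$
$\left(-48 - 38\right) v{\left(3 \right)} = \left(-48 - 38\right) \left(-2 + 3\right) = \left(-86\right) 1 = -86$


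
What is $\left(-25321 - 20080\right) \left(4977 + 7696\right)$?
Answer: $-575366873$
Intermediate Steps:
$\left(-25321 - 20080\right) \left(4977 + 7696\right) = \left(-45401\right) 12673 = -575366873$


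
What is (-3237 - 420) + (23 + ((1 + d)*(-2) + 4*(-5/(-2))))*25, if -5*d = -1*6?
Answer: -2942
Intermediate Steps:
d = 6/5 (d = -(-1)*6/5 = -1/5*(-6) = 6/5 ≈ 1.2000)
(-3237 - 420) + (23 + ((1 + d)*(-2) + 4*(-5/(-2))))*25 = (-3237 - 420) + (23 + ((1 + 6/5)*(-2) + 4*(-5/(-2))))*25 = -3657 + (23 + ((11/5)*(-2) + 4*(-5*(-1/2))))*25 = -3657 + (23 + (-22/5 + 4*(5/2)))*25 = -3657 + (23 + (-22/5 + 10))*25 = -3657 + (23 + 28/5)*25 = -3657 + (143/5)*25 = -3657 + 715 = -2942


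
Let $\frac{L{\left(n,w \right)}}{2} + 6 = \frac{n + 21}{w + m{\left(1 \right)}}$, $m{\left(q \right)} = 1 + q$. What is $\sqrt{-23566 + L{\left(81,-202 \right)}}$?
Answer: $\frac{i \sqrt{2357902}}{10} \approx 153.55 i$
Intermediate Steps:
$L{\left(n,w \right)} = -12 + \frac{2 \left(21 + n\right)}{2 + w}$ ($L{\left(n,w \right)} = -12 + 2 \frac{n + 21}{w + \left(1 + 1\right)} = -12 + 2 \frac{21 + n}{w + 2} = -12 + 2 \frac{21 + n}{2 + w} = -12 + \frac{2 \left(21 + n\right)}{2 + w}$)
$\sqrt{-23566 + L{\left(81,-202 \right)}} = \sqrt{-23566 + \frac{2 \left(9 + 81 - -1212\right)}{2 - 202}} = \sqrt{-23566 + \frac{2 \left(9 + 81 + 1212\right)}{-200}} = \sqrt{-23566 + 2 \left(- \frac{1}{200}\right) 1302} = \sqrt{-23566 - \frac{651}{50}} = \sqrt{- \frac{1178951}{50}} = \frac{i \sqrt{2357902}}{10}$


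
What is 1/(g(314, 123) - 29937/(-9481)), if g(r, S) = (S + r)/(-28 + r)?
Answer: 2711566/12705179 ≈ 0.21342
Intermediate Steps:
g(r, S) = (S + r)/(-28 + r)
1/(g(314, 123) - 29937/(-9481)) = 1/((123 + 314)/(-28 + 314) - 29937/(-9481)) = 1/(437/286 - 29937*(-1/9481)) = 1/((1/286)*437 + 29937/9481) = 1/(437/286 + 29937/9481) = 1/(12705179/2711566) = 2711566/12705179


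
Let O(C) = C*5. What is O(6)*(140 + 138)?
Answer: 8340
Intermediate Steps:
O(C) = 5*C
O(6)*(140 + 138) = (5*6)*(140 + 138) = 30*278 = 8340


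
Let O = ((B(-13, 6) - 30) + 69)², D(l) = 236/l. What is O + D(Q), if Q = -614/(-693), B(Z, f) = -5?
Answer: 436666/307 ≈ 1422.4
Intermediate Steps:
Q = 614/693 (Q = -614*(-1/693) = 614/693 ≈ 0.88600)
O = 1156 (O = ((-5 - 30) + 69)² = (-35 + 69)² = 34² = 1156)
O + D(Q) = 1156 + 236/(614/693) = 1156 + 236*(693/614) = 1156 + 81774/307 = 436666/307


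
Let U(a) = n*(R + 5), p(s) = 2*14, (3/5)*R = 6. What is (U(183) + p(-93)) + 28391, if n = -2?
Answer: 28389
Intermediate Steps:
R = 10 (R = (5/3)*6 = 10)
p(s) = 28
U(a) = -30 (U(a) = -2*(10 + 5) = -2*15 = -30)
(U(183) + p(-93)) + 28391 = (-30 + 28) + 28391 = -2 + 28391 = 28389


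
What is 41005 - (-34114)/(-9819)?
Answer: 402593981/9819 ≈ 41002.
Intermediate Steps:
41005 - (-34114)/(-9819) = 41005 - (-34114)*(-1)/9819 = 41005 - 1*34114/9819 = 41005 - 34114/9819 = 402593981/9819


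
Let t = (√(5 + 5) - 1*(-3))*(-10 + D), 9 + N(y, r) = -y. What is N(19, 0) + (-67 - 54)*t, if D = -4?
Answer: 5054 + 1694*√10 ≈ 10411.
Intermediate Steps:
N(y, r) = -9 - y
t = -42 - 14*√10 (t = (√(5 + 5) - 1*(-3))*(-10 - 4) = (√10 + 3)*(-14) = (3 + √10)*(-14) = -42 - 14*√10 ≈ -86.272)
N(19, 0) + (-67 - 54)*t = (-9 - 1*19) + (-67 - 54)*(-42 - 14*√10) = (-9 - 19) - 121*(-42 - 14*√10) = -28 + (5082 + 1694*√10) = 5054 + 1694*√10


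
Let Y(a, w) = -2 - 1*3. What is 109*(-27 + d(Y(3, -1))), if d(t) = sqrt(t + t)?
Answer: -2943 + 109*I*sqrt(10) ≈ -2943.0 + 344.69*I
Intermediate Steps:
Y(a, w) = -5 (Y(a, w) = -2 - 3 = -5)
d(t) = sqrt(2)*sqrt(t) (d(t) = sqrt(2*t) = sqrt(2)*sqrt(t))
109*(-27 + d(Y(3, -1))) = 109*(-27 + sqrt(2)*sqrt(-5)) = 109*(-27 + sqrt(2)*(I*sqrt(5))) = 109*(-27 + I*sqrt(10)) = -2943 + 109*I*sqrt(10)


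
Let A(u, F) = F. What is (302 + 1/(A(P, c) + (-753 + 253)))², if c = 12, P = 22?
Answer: 21719390625/238144 ≈ 91203.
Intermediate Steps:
(302 + 1/(A(P, c) + (-753 + 253)))² = (302 + 1/(12 + (-753 + 253)))² = (302 + 1/(12 - 500))² = (302 + 1/(-488))² = (302 - 1/488)² = (147375/488)² = 21719390625/238144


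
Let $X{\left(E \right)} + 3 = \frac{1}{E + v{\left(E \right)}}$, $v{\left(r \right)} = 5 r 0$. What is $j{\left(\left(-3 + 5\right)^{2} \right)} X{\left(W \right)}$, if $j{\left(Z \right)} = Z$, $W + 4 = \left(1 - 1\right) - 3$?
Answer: $- \frac{88}{7} \approx -12.571$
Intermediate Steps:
$W = -7$ ($W = -4 + \left(\left(1 - 1\right) - 3\right) = -4 + \left(0 - 3\right) = -4 - 3 = -7$)
$v{\left(r \right)} = 0$
$X{\left(E \right)} = -3 + \frac{1}{E}$ ($X{\left(E \right)} = -3 + \frac{1}{E + 0} = -3 + \frac{1}{E}$)
$j{\left(\left(-3 + 5\right)^{2} \right)} X{\left(W \right)} = \left(-3 + 5\right)^{2} \left(-3 + \frac{1}{-7}\right) = 2^{2} \left(-3 - \frac{1}{7}\right) = 4 \left(- \frac{22}{7}\right) = - \frac{88}{7}$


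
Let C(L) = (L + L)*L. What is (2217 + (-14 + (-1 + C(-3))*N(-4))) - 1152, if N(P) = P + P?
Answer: 915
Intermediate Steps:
C(L) = 2*L**2 (C(L) = (2*L)*L = 2*L**2)
N(P) = 2*P
(2217 + (-14 + (-1 + C(-3))*N(-4))) - 1152 = (2217 + (-14 + (-1 + 2*(-3)**2)*(2*(-4)))) - 1152 = (2217 + (-14 + (-1 + 2*9)*(-8))) - 1152 = (2217 + (-14 + (-1 + 18)*(-8))) - 1152 = (2217 + (-14 + 17*(-8))) - 1152 = (2217 + (-14 - 136)) - 1152 = (2217 - 150) - 1152 = 2067 - 1152 = 915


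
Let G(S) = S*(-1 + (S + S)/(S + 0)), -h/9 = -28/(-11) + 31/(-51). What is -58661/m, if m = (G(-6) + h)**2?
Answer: -2051316509/19210689 ≈ -106.78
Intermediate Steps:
h = -3261/187 (h = -9*(-28/(-11) + 31/(-51)) = -9*(-28*(-1/11) + 31*(-1/51)) = -9*(28/11 - 31/51) = -9*1087/561 = -3261/187 ≈ -17.439)
G(S) = S (G(S) = S*(-1 + (2*S)/S) = S*(-1 + 2) = S*1 = S)
m = 19210689/34969 (m = (-6 - 3261/187)**2 = (-4383/187)**2 = 19210689/34969 ≈ 549.36)
-58661/m = -58661/19210689/34969 = -58661*34969/19210689 = -2051316509/19210689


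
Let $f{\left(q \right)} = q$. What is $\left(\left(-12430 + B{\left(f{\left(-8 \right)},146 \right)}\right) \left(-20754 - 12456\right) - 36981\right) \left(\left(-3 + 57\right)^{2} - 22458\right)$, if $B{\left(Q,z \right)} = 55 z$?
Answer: $-2854832525298$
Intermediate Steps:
$\left(\left(-12430 + B{\left(f{\left(-8 \right)},146 \right)}\right) \left(-20754 - 12456\right) - 36981\right) \left(\left(-3 + 57\right)^{2} - 22458\right) = \left(\left(-12430 + 55 \cdot 146\right) \left(-20754 - 12456\right) - 36981\right) \left(\left(-3 + 57\right)^{2} - 22458\right) = \left(\left(-12430 + 8030\right) \left(-33210\right) - 36981\right) \left(54^{2} - 22458\right) = \left(\left(-4400\right) \left(-33210\right) - 36981\right) \left(2916 - 22458\right) = \left(146124000 - 36981\right) \left(-19542\right) = 146087019 \left(-19542\right) = -2854832525298$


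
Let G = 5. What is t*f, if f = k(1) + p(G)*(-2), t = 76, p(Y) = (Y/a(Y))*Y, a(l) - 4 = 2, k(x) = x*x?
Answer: -1672/3 ≈ -557.33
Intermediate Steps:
k(x) = x²
a(l) = 6 (a(l) = 4 + 2 = 6)
p(Y) = Y²/6 (p(Y) = (Y/6)*Y = Y²/6)
f = -22/3 (f = 1² + ((⅙)*5²)*(-2) = 1 + ((⅙)*25)*(-2) = 1 + (25/6)*(-2) = 1 - 25/3 = -22/3 ≈ -7.3333)
t*f = 76*(-22/3) = -1672/3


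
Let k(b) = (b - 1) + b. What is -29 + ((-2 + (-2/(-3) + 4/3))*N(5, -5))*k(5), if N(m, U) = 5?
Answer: -29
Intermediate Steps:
k(b) = -1 + 2*b (k(b) = (-1 + b) + b = -1 + 2*b)
-29 + ((-2 + (-2/(-3) + 4/3))*N(5, -5))*k(5) = -29 + ((-2 + (-2/(-3) + 4/3))*5)*(-1 + 2*5) = -29 + ((-2 + (-2*(-1/3) + 4*(1/3)))*5)*(-1 + 10) = -29 + ((-2 + (2/3 + 4/3))*5)*9 = -29 + ((-2 + 2)*5)*9 = -29 + (0*5)*9 = -29 + 0*9 = -29 + 0 = -29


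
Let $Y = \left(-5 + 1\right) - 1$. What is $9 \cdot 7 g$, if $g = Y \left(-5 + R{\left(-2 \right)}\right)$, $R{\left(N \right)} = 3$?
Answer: $630$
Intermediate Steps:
$Y = -5$ ($Y = -4 - 1 = -5$)
$g = 10$ ($g = - 5 \left(-5 + 3\right) = \left(-5\right) \left(-2\right) = 10$)
$9 \cdot 7 g = 9 \cdot 7 \cdot 10 = 63 \cdot 10 = 630$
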